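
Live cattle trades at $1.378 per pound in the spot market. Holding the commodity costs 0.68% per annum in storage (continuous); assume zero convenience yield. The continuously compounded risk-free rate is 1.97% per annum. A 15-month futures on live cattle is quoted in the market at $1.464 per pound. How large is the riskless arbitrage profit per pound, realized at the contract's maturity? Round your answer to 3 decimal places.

Fair futures: F* = S·e^(carry·T), with carry = (r + u) = 0.0197 + 0.0068 = 0.0265
F* = 1.378 · e^(0.0265 × 15/12) = 1.378 · e^0.033125 = 1.378 × 1.033680 = $1.4244
Market $1.464 > fair $1.4244: forward overpriced → cash-and-carry (buy spot, short the forward).
At maturity, profit = |F_mkt − F*| = |1.464 − 1.4244| = $0.040 per pound

$0.040 per pound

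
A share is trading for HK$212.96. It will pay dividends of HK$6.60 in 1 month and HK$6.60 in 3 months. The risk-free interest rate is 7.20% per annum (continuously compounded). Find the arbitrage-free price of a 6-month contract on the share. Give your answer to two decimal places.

HK$207.25

PV(dividends) I = 6.60·e^(−0.0720·1/12) + 6.60·e^(−0.0720·3/12)
I = 6.5605 + 6.4823 = 13.0428
F = (S − I)·e^(rT) = (212.96 − 13.0428) · e^(0.0720·6/12)
= 199.9172 · e^0.036000 = 199.9172 × 1.036656 = HK$207.25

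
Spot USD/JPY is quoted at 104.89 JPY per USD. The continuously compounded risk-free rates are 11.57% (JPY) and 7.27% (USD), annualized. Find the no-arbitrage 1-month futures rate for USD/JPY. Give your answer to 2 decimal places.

105.27

F = S·e^((r_JPY − r_USD)T) = 104.89 · e^((0.1157 − 0.0727) × 1/12)
= 104.89 · e^0.003583 = 104.89 × 1.003589
F = 105.27 JPY per USD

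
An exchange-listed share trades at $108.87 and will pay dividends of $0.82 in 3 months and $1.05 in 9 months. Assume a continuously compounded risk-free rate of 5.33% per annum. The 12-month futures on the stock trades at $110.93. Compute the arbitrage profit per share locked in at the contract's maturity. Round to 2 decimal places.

$1.98 per share

PV(dividends) I = 0.82·e^(−0.0533·3/12) + 1.05·e^(−0.0533·9/12) = 1.8180
Fair futures F* = (S − I)·e^(rT) = (108.87 − 1.8180)·e^0.053300 = 107.0520 × 1.054746 = 112.9127
Market $110.93 < fair 112.9127: forward underpriced → reverse cash-and-carry (short the stock, invest proceeds at r, pay the dividends, go long the forward).
Profit at T = |F_mkt − F*| = |110.93 − 112.9127| = $1.98 per share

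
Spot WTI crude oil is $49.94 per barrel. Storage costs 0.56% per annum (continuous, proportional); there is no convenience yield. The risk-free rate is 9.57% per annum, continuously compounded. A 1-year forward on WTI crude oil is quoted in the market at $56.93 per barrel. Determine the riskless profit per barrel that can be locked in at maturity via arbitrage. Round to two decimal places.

Fair forward: F* = S·e^(carry·T), with carry = (r + u) = 0.0957 + 0.0056 = 0.1013
F* = 49.94 · e^(0.1013 × 1) = 49.94 · e^0.101300 = 49.94 × 1.106609 = $55.2641
Market $56.93 > fair $55.2641: forward overpriced → cash-and-carry (buy spot, short the forward).
At maturity, profit = |F_mkt − F*| = |56.93 − 55.2641| = $1.67 per barrel

$1.67 per barrel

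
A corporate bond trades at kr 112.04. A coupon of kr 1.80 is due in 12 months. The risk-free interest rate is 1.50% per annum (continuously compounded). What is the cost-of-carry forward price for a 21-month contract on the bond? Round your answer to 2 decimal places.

kr 113.20

PV(coupons) I = 1.80·e^(−0.0150·12/12)
I = 1.7732
F = (S − I)·e^(rT) = (112.04 − 1.7732) · e^(0.0150·21/12)
= 110.2668 · e^0.026250 = 110.2668 × 1.026598 = kr 113.20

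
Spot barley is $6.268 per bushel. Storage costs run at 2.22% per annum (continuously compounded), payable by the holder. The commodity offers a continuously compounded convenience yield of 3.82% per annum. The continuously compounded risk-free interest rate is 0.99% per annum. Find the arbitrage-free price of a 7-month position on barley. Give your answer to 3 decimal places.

Net carry = r + u − y = 0.0099 + 0.0222 − 0.0382 = -0.0061
F = S·e^((r+u−y)T) = 6.268 · e^(-0.0061 × 7/12) = 6.268 · e^-0.003558
= 6.268 × 0.996448 = $6.246 per bushel

$6.246 per bushel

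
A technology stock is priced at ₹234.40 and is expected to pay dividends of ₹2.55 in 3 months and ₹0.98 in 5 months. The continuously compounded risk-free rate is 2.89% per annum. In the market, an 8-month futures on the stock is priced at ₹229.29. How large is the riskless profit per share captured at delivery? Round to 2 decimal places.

₹6.10 per share

PV(dividends) I = 2.55·e^(−0.0289·3/12) + 0.98·e^(−0.0289·5/12) = 3.4999
Fair futures F* = (S − I)·e^(rT) = (234.40 − 3.4999)·e^0.019267 = 230.9001 × 1.019454 = 235.3920
Market ₹229.29 < fair 235.3920: forward underpriced → reverse cash-and-carry (short the stock, invest proceeds at r, pay the dividends, go long the forward).
Profit at T = |F_mkt − F*| = |229.29 − 235.3920| = ₹6.10 per share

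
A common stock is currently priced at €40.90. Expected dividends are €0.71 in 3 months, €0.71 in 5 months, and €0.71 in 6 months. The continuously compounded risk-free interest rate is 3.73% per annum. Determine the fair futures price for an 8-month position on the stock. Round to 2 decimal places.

PV(dividends) I = 0.71·e^(−0.0373·3/12) + 0.71·e^(−0.0373·5/12) + 0.71·e^(−0.0373·6/12)
I = 0.7034 + 0.6991 + 0.6969 = 2.0994
F = (S − I)·e^(rT) = (40.90 − 2.0994) · e^(0.0373·8/12)
= 38.8006 · e^0.024867 = 38.8006 × 1.025179 = €39.78

€39.78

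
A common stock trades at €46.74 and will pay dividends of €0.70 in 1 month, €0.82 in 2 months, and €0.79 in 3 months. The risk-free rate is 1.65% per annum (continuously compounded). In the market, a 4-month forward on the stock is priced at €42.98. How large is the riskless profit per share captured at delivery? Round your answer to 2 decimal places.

PV(dividends) I = 0.70·e^(−0.0165·1/12) + 0.82·e^(−0.0165·2/12) + 0.79·e^(−0.0165·3/12) = 2.3035
Fair forward F* = (S − I)·e^(rT) = (46.74 − 2.3035)·e^0.005500 = 44.4365 × 1.005515 = 44.6816
Market €42.98 < fair 44.6816: forward underpriced → reverse cash-and-carry (short the stock, invest proceeds at r, pay the dividends, go long the forward).
Profit at T = |F_mkt − F*| = |42.98 − 44.6816| = €1.70 per share

€1.70 per share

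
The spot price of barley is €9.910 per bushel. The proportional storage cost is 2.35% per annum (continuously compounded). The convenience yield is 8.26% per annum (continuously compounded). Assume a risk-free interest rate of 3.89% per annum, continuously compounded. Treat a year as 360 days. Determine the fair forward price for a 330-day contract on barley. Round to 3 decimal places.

Net carry = r + u − y = 0.0389 + 0.0235 − 0.0826 = -0.0202
F = S·e^((r+u−y)T) = 9.910 · e^(-0.0202 × 330/360) = 9.910 · e^-0.018517
= 9.910 × 0.981653 = €9.728 per bushel

€9.728 per bushel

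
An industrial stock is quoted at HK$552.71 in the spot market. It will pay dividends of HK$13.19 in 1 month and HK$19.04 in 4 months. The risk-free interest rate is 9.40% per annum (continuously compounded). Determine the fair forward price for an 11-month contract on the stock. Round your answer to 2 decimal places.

PV(dividends) I = 13.19·e^(−0.0940·1/12) + 19.04·e^(−0.0940·4/12)
I = 13.0871 + 18.4527 = 31.5398
F = (S − I)·e^(rT) = (552.71 − 31.5398) · e^(0.0940·11/12)
= 521.1702 · e^0.086167 = 521.1702 × 1.089988 = HK$568.07

HK$568.07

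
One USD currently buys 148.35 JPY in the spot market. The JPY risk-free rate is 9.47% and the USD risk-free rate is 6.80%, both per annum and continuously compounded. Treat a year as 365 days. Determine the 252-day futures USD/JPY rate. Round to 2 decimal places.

F = S·e^((r_JPY − r_USD)T) = 148.35 · e^((0.0947 − 0.0680) × 252/365)
= 148.35 · e^0.018434 = 148.35 × 1.018605
F = 151.11 JPY per USD

151.11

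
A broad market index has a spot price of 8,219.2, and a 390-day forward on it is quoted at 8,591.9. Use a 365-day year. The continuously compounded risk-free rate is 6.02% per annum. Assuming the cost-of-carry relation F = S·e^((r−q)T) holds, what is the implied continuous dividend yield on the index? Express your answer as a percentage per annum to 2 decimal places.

1.87%

From F = S·e^((r−q)T): (r − q) = ln(F/S)/T
ln(8591.9/8219.2) = ln(1.045345) = 0.044347
(r − q) = 0.044347 / (390/365) = 0.041504
q = r − ln(F/S)/T = 0.0602 − 0.041504 = 0.018696
q = 1.87%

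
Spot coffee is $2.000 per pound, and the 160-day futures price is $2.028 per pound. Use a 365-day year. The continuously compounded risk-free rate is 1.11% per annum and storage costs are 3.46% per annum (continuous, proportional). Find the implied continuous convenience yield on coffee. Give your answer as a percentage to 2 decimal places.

F = S·e^((r+u−y)T) ⇒ (r+u−y) = ln(F/S)/T
ln(2.028/2.000) = 0.013903; /T ⇒ 0.031716
y = r + u − ln(F/S)/T = 0.0111 + 0.0346 − 0.031716 = 0.013984
y = 1.40%

1.40%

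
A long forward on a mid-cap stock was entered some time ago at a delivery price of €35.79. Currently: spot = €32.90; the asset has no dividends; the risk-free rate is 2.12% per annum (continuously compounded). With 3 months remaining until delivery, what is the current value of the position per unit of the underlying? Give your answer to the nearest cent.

-€2.70

Current fair forward for the remaining 3 months: F = S·e^(r·T), r = 0.0212
F = 32.90 · e^(0.0212 × 3/12) = 32.90 × 1.005314 = 33.0748
Value of long forward = (F − K)·e^(−rT) = (33.0748 − 35.79) · e^(−0.0212·3/12)
= -2.7152 × 0.994714 = -2.70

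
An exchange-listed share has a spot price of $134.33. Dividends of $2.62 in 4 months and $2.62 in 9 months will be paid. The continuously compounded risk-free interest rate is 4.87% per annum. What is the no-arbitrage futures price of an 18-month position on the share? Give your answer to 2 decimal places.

$139.02

PV(dividends) I = 2.62·e^(−0.0487·4/12) + 2.62·e^(−0.0487·9/12)
I = 2.5778 + 2.5260 = 5.1038
F = (S − I)·e^(rT) = (134.33 − 5.1038) · e^(0.0487·18/12)
= 129.2262 · e^0.073050 = 129.2262 × 1.075784 = $139.02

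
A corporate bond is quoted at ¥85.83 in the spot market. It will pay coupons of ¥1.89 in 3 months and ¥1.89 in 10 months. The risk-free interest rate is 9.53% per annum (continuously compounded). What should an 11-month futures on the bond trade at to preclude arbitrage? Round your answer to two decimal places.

PV(coupons) I = 1.89·e^(−0.0953·3/12) + 1.89·e^(−0.0953·10/12)
I = 1.8455 + 1.7457 = 3.5912
F = (S − I)·e^(rT) = (85.83 − 3.5912) · e^(0.0953·11/12)
= 82.2388 · e^0.087358 = 82.2388 × 1.091287 = ¥89.75

¥89.75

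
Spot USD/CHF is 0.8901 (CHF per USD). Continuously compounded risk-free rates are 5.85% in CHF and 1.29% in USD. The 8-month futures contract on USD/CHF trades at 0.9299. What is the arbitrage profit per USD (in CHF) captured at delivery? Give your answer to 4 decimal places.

Fair futures: F* = S·e^(carry·T), with carry = (r_CHF − r_USD) = 0.0585 − 0.0129 = 0.0456
F* = 0.8901 · e^(0.0456 × 8/12) = 0.8901 · e^0.030400 = 0.8901 × 1.030867 = 0.9176
Market 0.9299 > fair 0.9176: forward overpriced → cash-and-carry (buy spot, short the forward).
At maturity, profit = |F_mkt − F*| = |0.9299 − 0.9176| = 0.0123 per USD (in CHF)

0.0123 per USD (in CHF)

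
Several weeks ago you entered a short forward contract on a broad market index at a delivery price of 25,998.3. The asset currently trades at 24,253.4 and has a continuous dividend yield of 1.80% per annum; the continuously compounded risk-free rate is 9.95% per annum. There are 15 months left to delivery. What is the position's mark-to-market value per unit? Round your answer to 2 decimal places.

Current fair forward for the remaining 15 months: F = S·e^((r − q)·T), (r − q) = 0.0995 − 0.0180 = 0.0815
F = 24253.4 · e^(0.0815 × 15/12) = 24253.4 × 1.10724506 = 26854.4573
Value of long forward = (F − K)·e^(−rT) = (26854.4573 − 25998.3) · e^(−0.0995·15/12)
= 856.1573 × 0.88304864 = 756.03
Short position value = −(long value) = -756.03

-756.03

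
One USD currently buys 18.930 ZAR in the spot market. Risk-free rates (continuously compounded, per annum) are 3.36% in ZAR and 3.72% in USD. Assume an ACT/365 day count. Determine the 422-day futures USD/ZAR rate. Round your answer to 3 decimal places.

F = S·e^((r_ZAR − r_USD)T) = 18.930 · e^((0.0336 − 0.0372) × 422/365)
= 18.930 · e^-0.004162 = 18.930 × 0.995847
F = 18.851 ZAR per USD

18.851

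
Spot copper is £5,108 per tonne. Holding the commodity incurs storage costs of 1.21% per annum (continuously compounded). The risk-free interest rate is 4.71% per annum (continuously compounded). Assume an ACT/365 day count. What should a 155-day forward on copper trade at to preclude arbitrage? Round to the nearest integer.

£5,238 per tonne

Net carry = r + u − y = 0.0471 + 0.0121 − 0.0000 = 0.0592
F = S·e^((r+u−y)T) = 5108 · e^(0.0592 × 155/365) = 5108 · e^0.025140
= 5108 × 1.025459 = £5,238 per tonne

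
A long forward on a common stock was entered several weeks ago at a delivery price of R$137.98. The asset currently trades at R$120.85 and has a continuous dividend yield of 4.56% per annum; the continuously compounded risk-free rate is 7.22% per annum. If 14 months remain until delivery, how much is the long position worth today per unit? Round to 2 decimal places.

-R$12.24

Current fair forward for the remaining 14 months: F = S·e^((r − q)·T), (r − q) = 0.0722 − 0.0456 = 0.0266
F = 120.85 · e^(0.0266 × 14/12) = 120.85 × 1.031520 = 124.6592
Value of long forward = (F − K)·e^(−rT) = (124.6592 − 137.98) · e^(−0.0722·14/12)
= -13.3208 × 0.919217 = -12.24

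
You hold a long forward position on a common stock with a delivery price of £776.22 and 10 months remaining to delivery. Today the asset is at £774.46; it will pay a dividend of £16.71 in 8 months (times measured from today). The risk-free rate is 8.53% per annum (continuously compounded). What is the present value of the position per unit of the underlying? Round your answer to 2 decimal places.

PV(remaining dividends) I = 16.71·e^(−0.0853·8/12) = 15.7863
Current forward F = (S − I)·e^(rT) = (774.46 − 15.7863)·e^(0.0853·10/12) = 758.6737 × 1.073671 = 814.5660
Value (long) = (F − K)·e^(−rT) = (814.5660 − 776.22) × 0.931384 = 35.7149
Value = £35.71

£35.71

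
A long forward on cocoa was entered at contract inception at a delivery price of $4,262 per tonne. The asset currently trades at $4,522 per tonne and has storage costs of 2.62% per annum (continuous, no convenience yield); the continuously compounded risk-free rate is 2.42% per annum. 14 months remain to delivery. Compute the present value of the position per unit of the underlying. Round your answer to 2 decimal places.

Current fair forward for the remaining 14 months: F = S·e^((r + u)·T), (r + u) = 0.0242 + 0.0262 = 0.0504
F = 4522 · e^(0.0504 × 14/12) = 4522 × 1.06056311 = 4795.8664
Value of long forward = (F − K)·e^(−rT) = (4795.8664 − 4262) · e^(−0.0242·14/12)
= 533.8664 × 0.97216150 = 519.00

$519.00 per tonne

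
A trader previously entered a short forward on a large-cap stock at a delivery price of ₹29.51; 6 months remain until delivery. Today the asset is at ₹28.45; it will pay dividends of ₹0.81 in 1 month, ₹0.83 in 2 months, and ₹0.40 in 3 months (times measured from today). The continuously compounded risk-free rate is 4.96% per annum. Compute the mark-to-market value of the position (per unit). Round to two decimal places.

₹2.36

PV(remaining dividends) I = 0.81·e^(−0.0496·1/12) + 0.83·e^(−0.0496·2/12) + 0.40·e^(−0.0496·3/12) = 2.0249
Current forward F = (S − I)·e^(rT) = (28.45 − 2.0249)·e^(0.0496·6/12) = 26.4251 × 1.025110 = 27.0886
Value (long) = (F − K)·e^(−rT) = (27.0886 − 29.51) × 0.975505 = -2.3621
Short position value = −(long value) = ₹2.36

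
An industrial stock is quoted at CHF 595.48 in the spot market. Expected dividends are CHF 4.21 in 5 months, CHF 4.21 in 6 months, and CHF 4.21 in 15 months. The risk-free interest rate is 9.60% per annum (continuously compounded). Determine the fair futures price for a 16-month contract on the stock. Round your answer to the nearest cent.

PV(dividends) I = 4.21·e^(−0.0960·5/12) + 4.21·e^(−0.0960·6/12) + 4.21·e^(−0.0960·15/12)
I = 4.0449 + 4.0127 + 3.7339 = 11.7915
F = (S − I)·e^(rT) = (595.48 − 11.7915) · e^(0.0960·16/12)
= 583.6885 · e^0.128000 = 583.6885 × 1.136553 = CHF 663.39

CHF 663.39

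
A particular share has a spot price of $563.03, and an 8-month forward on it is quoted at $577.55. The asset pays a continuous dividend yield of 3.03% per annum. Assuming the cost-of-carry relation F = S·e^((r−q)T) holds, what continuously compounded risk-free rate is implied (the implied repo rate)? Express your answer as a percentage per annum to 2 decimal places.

6.85%

From F = S·e^((r−q)T): (r − q) = ln(F/S)/T
ln(577.55/563.03) = ln(1.025789) = 0.025462
(r − q) = 0.025462 / (8/12) = 0.038193
r = ln(F/S)/T + q = 0.038193 + 0.0303 = 0.068493
r = 6.85%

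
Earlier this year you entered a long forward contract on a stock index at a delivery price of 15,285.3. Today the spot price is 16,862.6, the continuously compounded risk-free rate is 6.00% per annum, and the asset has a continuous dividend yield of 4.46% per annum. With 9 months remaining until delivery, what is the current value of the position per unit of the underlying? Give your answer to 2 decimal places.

Current fair forward for the remaining 9 months: F = S·e^((r − q)·T), (r − q) = 0.0600 − 0.0446 = 0.0154
F = 16862.6 · e^(0.0154 × 9/12) = 16862.6 × 1.01161696 = 17058.4921
Value of long forward = (F − K)·e^(−rT) = (17058.4921 − 15285.3) · e^(−0.0600·9/12)
= 1773.1921 × 0.95599748 = 1695.17

1695.17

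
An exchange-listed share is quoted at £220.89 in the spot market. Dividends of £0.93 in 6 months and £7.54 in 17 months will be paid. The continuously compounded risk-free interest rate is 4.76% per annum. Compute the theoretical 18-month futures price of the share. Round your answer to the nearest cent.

£228.69

PV(dividends) I = 0.93·e^(−0.0476·6/12) + 7.54·e^(−0.0476·17/12)
I = 0.9081 + 7.0483 = 7.9564
F = (S − I)·e^(rT) = (220.89 − 7.9564) · e^(0.0476·18/12)
= 212.9336 · e^0.071400 = 212.9336 × 1.074011 = £228.69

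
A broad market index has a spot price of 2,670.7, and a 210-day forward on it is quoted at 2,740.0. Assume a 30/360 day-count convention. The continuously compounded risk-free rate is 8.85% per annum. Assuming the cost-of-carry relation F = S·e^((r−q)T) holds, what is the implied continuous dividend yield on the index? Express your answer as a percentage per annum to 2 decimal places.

4.46%

From F = S·e^((r−q)T): (r − q) = ln(F/S)/T
ln(2740.0/2670.7) = ln(1.025948) = 0.025617
(r − q) = 0.025617 / (210/360) = 0.043915
q = r − ln(F/S)/T = 0.0885 − 0.043915 = 0.044585
q = 4.46%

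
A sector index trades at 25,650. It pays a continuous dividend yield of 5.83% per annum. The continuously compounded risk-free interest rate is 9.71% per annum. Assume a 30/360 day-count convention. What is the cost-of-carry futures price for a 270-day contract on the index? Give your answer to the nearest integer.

26,407

F = S·e^((r − q)T) = 25650 · e^((0.0971 − 0.0583) × 270/360)
= 25650 · e^0.029100 = 25650 × 1.029528
F = 26,407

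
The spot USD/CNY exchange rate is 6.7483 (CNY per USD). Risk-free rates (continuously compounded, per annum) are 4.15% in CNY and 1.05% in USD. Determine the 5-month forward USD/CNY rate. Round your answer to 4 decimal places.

6.8360

F = S·e^((r_CNY − r_USD)T) = 6.7483 · e^((0.0415 − 0.0105) × 5/12)
= 6.7483 · e^0.012917 = 6.7483 × 1.013001
F = 6.8360 CNY per USD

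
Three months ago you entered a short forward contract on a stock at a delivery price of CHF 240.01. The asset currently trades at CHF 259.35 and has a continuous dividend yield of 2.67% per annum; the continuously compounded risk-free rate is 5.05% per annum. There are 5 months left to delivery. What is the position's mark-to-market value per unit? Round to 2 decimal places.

Current fair forward for the remaining 5 months: F = S·e^((r − q)·T), (r − q) = 0.0505 − 0.0267 = 0.0238
F = 259.35 · e^(0.0238 × 5/12) = 259.35 × 1.009966 = 261.9347
Value of long forward = (F − K)·e^(−rT) = (261.9347 − 240.01) · e^(−0.0505·5/12)
= 21.9247 × 0.979178 = 21.47
Short position value = −(long value) = -CHF 21.47

-CHF 21.47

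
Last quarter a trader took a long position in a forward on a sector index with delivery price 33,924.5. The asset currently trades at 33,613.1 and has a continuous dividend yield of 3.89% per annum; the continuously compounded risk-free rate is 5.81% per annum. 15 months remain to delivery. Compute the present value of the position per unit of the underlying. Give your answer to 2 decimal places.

Current fair forward for the remaining 15 months: F = S·e^((r − q)·T), (r − q) = 0.0581 − 0.0389 = 0.0192
F = 33613.1 · e^(0.0192 × 15/12) = 33613.1 × 1.02429032 = 34429.5730
Value of long forward = (F − K)·e^(−rT) = (34429.5730 − 33924.5) · e^(−0.0581·15/12)
= 505.0730 × 0.92994950 = 469.69

469.69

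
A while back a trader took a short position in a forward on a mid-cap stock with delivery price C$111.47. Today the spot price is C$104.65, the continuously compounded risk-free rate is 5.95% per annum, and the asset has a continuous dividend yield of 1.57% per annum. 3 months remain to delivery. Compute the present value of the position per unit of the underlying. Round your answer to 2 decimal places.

Current fair forward for the remaining 3 months: F = S·e^((r − q)·T), (r − q) = 0.0595 − 0.0157 = 0.0438
F = 104.65 · e^(0.0438 × 3/12) = 104.65 × 1.011010 = 105.8022
Value of long forward = (F − K)·e^(−rT) = (105.8022 − 111.47) · e^(−0.0595·3/12)
= -5.6678 × 0.985235 = -5.58
Short position value = −(long value) = C$5.58

C$5.58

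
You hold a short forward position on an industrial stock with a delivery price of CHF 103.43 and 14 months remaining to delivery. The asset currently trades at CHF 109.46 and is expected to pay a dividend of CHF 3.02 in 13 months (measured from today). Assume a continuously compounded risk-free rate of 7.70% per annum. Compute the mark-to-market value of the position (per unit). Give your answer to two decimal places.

PV(remaining dividends) I = 3.02·e^(−0.0770·13/12) = 2.7783
Current forward F = (S − I)·e^(rT) = (109.46 − 2.7783)·e^(0.0770·14/12) = 106.6817 × 1.093992 = 116.7089
Value (long) = (F − K)·e^(−rT) = (116.7089 − 103.43) × 0.914084 = 12.1380
Short position value = −(long value) = -CHF 12.14

-CHF 12.14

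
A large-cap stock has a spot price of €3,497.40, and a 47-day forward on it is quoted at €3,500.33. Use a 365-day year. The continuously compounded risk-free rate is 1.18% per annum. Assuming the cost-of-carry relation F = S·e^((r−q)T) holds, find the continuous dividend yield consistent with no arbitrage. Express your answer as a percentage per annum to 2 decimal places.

From F = S·e^((r−q)T): (r − q) = ln(F/S)/T
ln(3500.33/3497.40) = ln(1.000838) = 0.000838
(r − q) = 0.000838 / (47/365) = 0.006508
q = r − ln(F/S)/T = 0.0118 − 0.006508 = 0.005292
q = 0.53%

0.53%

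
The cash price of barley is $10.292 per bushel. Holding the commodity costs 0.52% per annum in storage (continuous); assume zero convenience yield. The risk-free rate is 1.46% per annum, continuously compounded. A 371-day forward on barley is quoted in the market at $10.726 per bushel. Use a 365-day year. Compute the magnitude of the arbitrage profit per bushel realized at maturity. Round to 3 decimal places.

Fair forward: F* = S·e^(carry·T), with carry = (r + u) = 0.0146 + 0.0052 = 0.0198
F* = 10.292 · e^(0.0198 × 371/365) = 10.292 · e^0.020125 = 10.292 × 1.020329 = $10.5012
Market $10.726 > fair $10.5012: forward overpriced → cash-and-carry (buy spot, short the forward).
At maturity, profit = |F_mkt − F*| = |10.726 − 10.5012| = $0.225 per bushel

$0.225 per bushel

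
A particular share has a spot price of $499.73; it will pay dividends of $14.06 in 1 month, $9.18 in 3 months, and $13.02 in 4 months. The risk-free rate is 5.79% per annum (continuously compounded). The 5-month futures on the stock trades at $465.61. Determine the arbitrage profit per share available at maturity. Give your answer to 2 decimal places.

PV(dividends) I = 14.06·e^(−0.0579·1/12) + 9.18·e^(−0.0579·3/12) + 13.02·e^(−0.0579·4/12) = 35.8115
Fair futures F* = (S − I)·e^(rT) = (499.73 − 35.8115)·e^0.024125 = 463.9185 × 1.024418 = 475.2465
Market $465.61 < fair 475.2465: forward underpriced → reverse cash-and-carry (short the stock, invest proceeds at r, pay the dividends, go long the forward).
Profit at T = |F_mkt − F*| = |465.61 − 475.2465| = $9.64 per share

$9.64 per share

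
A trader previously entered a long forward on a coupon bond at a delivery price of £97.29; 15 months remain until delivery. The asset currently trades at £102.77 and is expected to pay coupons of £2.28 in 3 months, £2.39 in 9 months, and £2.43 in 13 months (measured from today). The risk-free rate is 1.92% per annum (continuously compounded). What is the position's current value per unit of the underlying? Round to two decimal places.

PV(remaining coupons) I = 2.28·e^(−0.0192·3/12) + 2.39·e^(−0.0192·9/12) + 2.43·e^(−0.0192·13/12) = 7.0049
Current forward F = (S − I)·e^(rT) = (102.77 − 7.0049)·e^(0.0192·15/12) = 95.7651 × 1.024290 = 98.0912
Value (long) = (F − K)·e^(−rT) = (98.0912 − 97.29) × 0.976286 = 0.7822
Value = £0.78

£0.78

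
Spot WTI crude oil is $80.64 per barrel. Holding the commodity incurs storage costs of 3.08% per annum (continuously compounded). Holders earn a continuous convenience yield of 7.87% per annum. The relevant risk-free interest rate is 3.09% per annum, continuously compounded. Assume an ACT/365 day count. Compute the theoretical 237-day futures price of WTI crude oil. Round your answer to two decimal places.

Net carry = r + u − y = 0.0309 + 0.0308 − 0.0787 = -0.0170
F = S·e^((r+u−y)T) = 80.64 · e^(-0.0170 × 237/365) = 80.64 · e^-0.011038
= 80.64 × 0.989023 = $79.75 per barrel

$79.75 per barrel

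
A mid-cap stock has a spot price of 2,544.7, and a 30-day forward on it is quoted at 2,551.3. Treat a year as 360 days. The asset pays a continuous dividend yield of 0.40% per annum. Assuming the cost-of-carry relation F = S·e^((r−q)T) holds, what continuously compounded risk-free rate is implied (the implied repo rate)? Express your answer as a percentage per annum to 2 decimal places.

From F = S·e^((r−q)T): (r − q) = ln(F/S)/T
ln(2551.3/2544.7) = ln(1.002594) = 0.002591
(r − q) = 0.002591 / (30/360) = 0.031092
r = ln(F/S)/T + q = 0.031092 + 0.0040 = 0.035092
r = 3.51%

3.51%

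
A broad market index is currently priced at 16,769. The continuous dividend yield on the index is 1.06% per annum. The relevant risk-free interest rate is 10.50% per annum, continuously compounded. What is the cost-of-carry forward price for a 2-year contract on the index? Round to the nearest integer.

F = S·e^((r − q)T) = 16769 · e^((0.1050 − 0.0106) × 2)
= 16769 · e^0.188800 = 16769 × 1.207799
F = 20,254

20,254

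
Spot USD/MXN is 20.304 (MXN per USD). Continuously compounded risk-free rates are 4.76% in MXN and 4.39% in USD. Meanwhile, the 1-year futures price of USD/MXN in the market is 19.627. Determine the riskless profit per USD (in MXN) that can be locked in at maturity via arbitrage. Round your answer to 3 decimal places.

0.752 per USD (in MXN)

Fair futures: F* = S·e^(carry·T), with carry = (r_MXN − r_USD) = 0.0476 − 0.0439 = 0.0037
F* = 20.304 · e^(0.0037 × 12/12) = 20.304 · e^0.003700 = 20.304 × 1.003707 = 20.3793
Market 19.627 < fair 20.3793: forward underpriced → reverse cash-and-carry (short spot, go long the forward).
At maturity, profit = |F_mkt − F*| = |19.627 − 20.3793| = 0.752 per USD (in MXN)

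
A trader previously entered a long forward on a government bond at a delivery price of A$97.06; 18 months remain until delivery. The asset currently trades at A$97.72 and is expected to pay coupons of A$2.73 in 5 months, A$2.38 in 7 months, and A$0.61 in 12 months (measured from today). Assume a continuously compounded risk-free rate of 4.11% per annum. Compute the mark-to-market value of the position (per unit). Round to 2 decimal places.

A$0.87

PV(remaining coupons) I = 2.73·e^(−0.0411·5/12) + 2.38·e^(−0.0411·7/12) + 0.61·e^(−0.0411·12/12) = 5.5927
Current forward F = (S − I)·e^(rT) = (97.72 − 5.5927)·e^(0.0411·18/12) = 92.1273 × 1.063590 = 97.9857
Value (long) = (F − K)·e^(−rT) = (97.9857 − 97.06) × 0.940212 = 0.8704
Value = A$0.87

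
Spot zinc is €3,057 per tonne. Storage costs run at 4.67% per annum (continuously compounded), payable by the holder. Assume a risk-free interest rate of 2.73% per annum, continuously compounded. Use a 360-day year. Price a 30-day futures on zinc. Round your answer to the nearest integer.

€3,076 per tonne

Net carry = r + u − y = 0.0273 + 0.0467 − 0.0000 = 0.0740
F = S·e^((r+u−y)T) = 3057 · e^(0.0740 × 30/360) = 3057 · e^0.006167
= 3057 × 1.006186 = €3,076 per tonne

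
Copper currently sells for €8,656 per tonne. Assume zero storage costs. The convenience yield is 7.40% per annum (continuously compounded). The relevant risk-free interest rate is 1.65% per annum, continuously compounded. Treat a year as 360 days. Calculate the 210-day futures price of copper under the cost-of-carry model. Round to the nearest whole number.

Net carry = r + u − y = 0.0165 + 0.0000 − 0.0740 = -0.0575
F = S·e^((r+u−y)T) = 8656 · e^(-0.0575 × 210/360) = 8656 · e^-0.033542
= 8656 × 0.967014 = €8,370 per tonne

€8,370 per tonne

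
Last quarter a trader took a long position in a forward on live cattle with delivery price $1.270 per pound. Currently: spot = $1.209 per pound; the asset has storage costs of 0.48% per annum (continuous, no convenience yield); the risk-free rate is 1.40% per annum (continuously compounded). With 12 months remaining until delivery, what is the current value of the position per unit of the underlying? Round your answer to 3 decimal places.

Current fair forward for the remaining 12 months: F = S·e^((r + u)·T), (r + u) = 0.0140 + 0.0048 = 0.0188
F = 1.209 · e^(0.0188 × 12/12) = 1.209 × 1.018978 = 1.2319
Value of long forward = (F − K)·e^(−rT) = (1.2319 − 1.270) · e^(−0.0140·12/12)
= -0.0381 × 0.986098 = -0.038

-$0.038 per pound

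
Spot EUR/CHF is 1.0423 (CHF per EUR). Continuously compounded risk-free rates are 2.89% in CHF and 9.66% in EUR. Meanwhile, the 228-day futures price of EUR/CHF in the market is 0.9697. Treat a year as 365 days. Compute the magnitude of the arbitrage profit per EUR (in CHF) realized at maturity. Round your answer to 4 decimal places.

Fair futures: F* = S·e^(carry·T), with carry = (r_CHF − r_EUR) = 0.0289 − 0.0966 = -0.0677
F* = 1.0423 · e^(-0.0677 × 228/365) = 1.0423 · e^-0.042289 = 1.0423 × 0.958593 = 0.9991
Market 0.9697 < fair 0.9991: forward underpriced → reverse cash-and-carry (short spot, go long the forward).
At maturity, profit = |F_mkt − F*| = |0.9697 − 0.9991| = 0.0294 per EUR (in CHF)

0.0294 per EUR (in CHF)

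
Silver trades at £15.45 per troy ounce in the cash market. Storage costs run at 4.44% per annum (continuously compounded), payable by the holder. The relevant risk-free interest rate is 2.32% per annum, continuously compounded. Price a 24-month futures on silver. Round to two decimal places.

Net carry = r + u − y = 0.0232 + 0.0444 − 0.0000 = 0.0676
F = S·e^((r+u−y)T) = 15.45 · e^(0.0676 × 24/12) = 15.45 · e^0.135200
= 15.45 × 1.144766 = £17.69 per troy ounce

£17.69 per troy ounce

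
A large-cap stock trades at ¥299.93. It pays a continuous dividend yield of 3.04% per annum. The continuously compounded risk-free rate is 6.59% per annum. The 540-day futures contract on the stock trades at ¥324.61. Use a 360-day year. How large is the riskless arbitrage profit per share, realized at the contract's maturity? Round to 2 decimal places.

¥8.28 per share

Fair futures: F* = S·e^(carry·T), with carry = (r − q) = 0.0659 − 0.0304 = 0.0355
F* = 299.93 · e^(0.0355 × 540/360) = 299.93 · e^0.053250 = 299.93 × 1.054693 = ¥316.3341
Market ¥324.61 > fair ¥316.3341: forward overpriced → cash-and-carry (buy spot, short the forward).
At maturity, profit = |F_mkt − F*| = |324.61 − 316.3341| = ¥8.28 per share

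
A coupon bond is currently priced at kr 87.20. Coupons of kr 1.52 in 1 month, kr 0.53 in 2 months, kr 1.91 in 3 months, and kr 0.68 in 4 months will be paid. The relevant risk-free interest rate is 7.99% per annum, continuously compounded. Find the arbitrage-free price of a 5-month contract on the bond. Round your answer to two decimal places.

PV(coupons) I = 1.52·e^(−0.0799·1/12) + 0.53·e^(−0.0799·2/12) + 1.91·e^(−0.0799·3/12) + 0.68·e^(−0.0799·4/12)
I = 1.5099 + 0.5230 + 1.8722 + 0.6621 = 4.5672
F = (S − I)·e^(rT) = (87.20 − 4.5672) · e^(0.0799·5/12)
= 82.6328 · e^0.033292 = 82.6328 × 1.033852 = kr 85.43

kr 85.43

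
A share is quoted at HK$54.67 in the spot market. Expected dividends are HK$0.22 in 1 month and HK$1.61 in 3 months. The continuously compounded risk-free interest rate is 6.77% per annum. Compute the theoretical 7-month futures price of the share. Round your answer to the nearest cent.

PV(dividends) I = 0.22·e^(−0.0677·1/12) + 1.61·e^(−0.0677·3/12)
I = 0.2188 + 1.5830 = 1.8018
F = (S − I)·e^(rT) = (54.67 − 1.8018) · e^(0.0677·7/12)
= 52.8682 · e^0.039492 = 52.8682 × 1.040282 = HK$55.00

HK$55.00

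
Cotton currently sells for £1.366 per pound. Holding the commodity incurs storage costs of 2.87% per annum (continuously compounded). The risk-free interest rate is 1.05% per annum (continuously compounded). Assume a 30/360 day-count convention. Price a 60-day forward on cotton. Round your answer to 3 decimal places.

£1.375 per pound

Net carry = r + u − y = 0.0105 + 0.0287 − 0.0000 = 0.0392
F = S·e^((r+u−y)T) = 1.366 · e^(0.0392 × 60/360) = 1.366 · e^0.006533
= 1.366 × 1.006554 = £1.375 per pound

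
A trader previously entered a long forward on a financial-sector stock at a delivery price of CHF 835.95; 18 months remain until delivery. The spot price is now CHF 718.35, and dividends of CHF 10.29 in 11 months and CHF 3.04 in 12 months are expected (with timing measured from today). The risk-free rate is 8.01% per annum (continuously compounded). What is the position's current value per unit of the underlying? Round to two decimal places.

PV(remaining dividends) I = 10.29·e^(−0.0801·11/12) + 3.04·e^(−0.0801·12/12) = 12.3675
Current forward F = (S − I)·e^(rT) = (718.35 − 12.3675)·e^(0.0801·18/12) = 705.9825 × 1.127666 = 796.1125
Value (long) = (F − K)·e^(−rT) = (796.1125 − 835.95) × 0.886787 = -35.3274
Value = -CHF 35.33

-CHF 35.33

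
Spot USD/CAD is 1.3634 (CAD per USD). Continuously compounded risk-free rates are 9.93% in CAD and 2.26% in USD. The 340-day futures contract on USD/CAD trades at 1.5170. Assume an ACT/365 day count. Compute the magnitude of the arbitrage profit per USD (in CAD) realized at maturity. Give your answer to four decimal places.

0.0526 per USD (in CAD)

Fair futures: F* = S·e^(carry·T), with carry = (r_CAD − r_USD) = 0.0993 − 0.0226 = 0.0767
F* = 1.3634 · e^(0.0767 × 340/365) = 1.3634 · e^0.071447 = 1.3634 × 1.074061 = 1.4644
Market 1.5170 > fair 1.4644: forward overpriced → cash-and-carry (buy spot, short the forward).
At maturity, profit = |F_mkt − F*| = |1.5170 − 1.4644| = 0.0526 per USD (in CAD)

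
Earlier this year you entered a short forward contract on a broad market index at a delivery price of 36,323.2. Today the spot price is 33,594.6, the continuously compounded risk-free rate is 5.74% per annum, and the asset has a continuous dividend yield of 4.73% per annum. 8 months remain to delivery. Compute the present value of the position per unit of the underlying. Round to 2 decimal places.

Current fair forward for the remaining 8 months: F = S·e^((r − q)·T), (r − q) = 0.0574 − 0.0473 = 0.0101
F = 33594.6 · e^(0.0101 × 8/12) = 33594.6 × 1.00675605 = 33821.5668
Value of long forward = (F − K)·e^(−rT) = (33821.5668 − 36323.2) · e^(−0.0574·8/12)
= -2501.6332 × 0.96245625 = -2407.71
Short position value = −(long value) = 2407.71

2407.71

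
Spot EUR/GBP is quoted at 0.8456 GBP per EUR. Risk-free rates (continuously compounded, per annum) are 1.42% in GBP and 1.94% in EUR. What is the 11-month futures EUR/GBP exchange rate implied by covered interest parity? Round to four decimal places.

0.8416

F = S·e^((r_GBP − r_EUR)T) = 0.8456 · e^((0.0142 − 0.0194) × 11/12)
= 0.8456 · e^-0.004767 = 0.8456 × 0.995244
F = 0.8416 GBP per EUR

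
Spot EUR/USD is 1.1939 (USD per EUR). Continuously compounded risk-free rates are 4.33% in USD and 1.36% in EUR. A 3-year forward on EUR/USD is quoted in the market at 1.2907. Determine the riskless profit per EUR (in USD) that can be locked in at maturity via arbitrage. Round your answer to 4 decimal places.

Fair forward: F* = S·e^(carry·T), with carry = (r_USD − r_EUR) = 0.0433 − 0.0136 = 0.0297
F* = 1.1939 · e^(0.0297 × 3) = 1.1939 · e^0.089100 = 1.1939 × 1.093190 = 1.3052
Market 1.2907 < fair 1.3052: forward underpriced → reverse cash-and-carry (short spot, go long the forward).
At maturity, profit = |F_mkt − F*| = |1.2907 − 1.3052| = 0.0145 per EUR (in USD)

0.0145 per EUR (in USD)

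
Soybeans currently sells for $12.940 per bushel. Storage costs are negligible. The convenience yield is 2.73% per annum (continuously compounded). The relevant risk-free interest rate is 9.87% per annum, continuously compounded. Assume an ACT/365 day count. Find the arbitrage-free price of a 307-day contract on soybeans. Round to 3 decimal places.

Net carry = r + u − y = 0.0987 + 0.0000 − 0.0273 = 0.0714
F = S·e^((r+u−y)T) = 12.940 · e^(0.0714 × 307/365) = 12.940 · e^0.060054
= 12.940 × 1.061894 = $13.741 per bushel

$13.741 per bushel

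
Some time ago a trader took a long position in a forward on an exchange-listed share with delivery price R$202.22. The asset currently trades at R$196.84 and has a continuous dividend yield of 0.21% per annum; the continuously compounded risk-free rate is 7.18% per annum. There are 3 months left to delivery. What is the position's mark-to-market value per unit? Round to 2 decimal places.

Current fair forward for the remaining 3 months: F = S·e^((r − q)·T), (r − q) = 0.0718 − 0.0021 = 0.0697
F = 196.84 · e^(0.0697 × 3/12) = 196.84 × 1.017578 = 200.3001
Value of long forward = (F − K)·e^(−rT) = (200.3001 − 202.22) · e^(−0.0718·3/12)
= -1.9199 × 0.982210 = -1.89

-R$1.89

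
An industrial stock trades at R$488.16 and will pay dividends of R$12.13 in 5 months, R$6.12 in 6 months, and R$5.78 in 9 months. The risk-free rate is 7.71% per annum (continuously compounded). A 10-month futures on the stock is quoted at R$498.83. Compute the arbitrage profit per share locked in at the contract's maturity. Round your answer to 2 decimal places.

R$2.90 per share

PV(dividends) I = 12.13·e^(−0.0771·5/12) + 6.12·e^(−0.0771·6/12) + 5.78·e^(−0.0771·9/12) = 23.0903
Fair futures F* = (S − I)·e^(rT) = (488.16 − 23.0903)·e^0.064250 = 465.0697 × 1.066359 = 495.9313
Market R$498.83 > fair 495.9313: forward overpriced → cash-and-carry (borrow at r, buy the stock and collect the dividends, short the forward).
Profit at T = |F_mkt − F*| = |498.83 − 495.9313| = R$2.90 per share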